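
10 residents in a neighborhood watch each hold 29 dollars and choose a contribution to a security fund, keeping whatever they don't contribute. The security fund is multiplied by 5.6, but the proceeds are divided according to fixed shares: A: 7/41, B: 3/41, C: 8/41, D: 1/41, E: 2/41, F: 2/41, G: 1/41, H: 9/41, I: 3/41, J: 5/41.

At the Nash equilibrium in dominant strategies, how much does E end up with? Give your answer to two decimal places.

44.84 dollars

A player with share s gets back 5.6·s per unit contributed, so full contribution is dominant for anyone with s > 1/5.6 = 0.1786 and zero contribution is dominant for anyone below.
C and H are above the threshold, contributing 29 each; the remaining 8 contribute 0. Total contributed: 58.
E keeps 29 and receives 5.6 × 58 × 2/41 = 15.84 from the security fund, for a payoff of 44.84.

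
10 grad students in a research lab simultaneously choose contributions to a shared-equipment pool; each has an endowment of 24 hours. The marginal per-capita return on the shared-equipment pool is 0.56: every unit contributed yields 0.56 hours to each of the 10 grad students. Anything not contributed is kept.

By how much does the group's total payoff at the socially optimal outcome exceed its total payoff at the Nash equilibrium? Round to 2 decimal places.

1104.00 hours

The private return per contributed unit is 0.56 < 1, so contributing 0 is dominant for every player. At the Nash equilibrium everyone keeps their 24, and the group total is 10 × 24 = 240.
Each contributed unit returns 5.600 to the group as a whole (0.56 to each of 10 players), which exceeds 1, so the social optimum is full contribution: group total = 5.600 × 240 = 1344.00.
Efficiency loss = 1344.00 − 240 = 1104.00.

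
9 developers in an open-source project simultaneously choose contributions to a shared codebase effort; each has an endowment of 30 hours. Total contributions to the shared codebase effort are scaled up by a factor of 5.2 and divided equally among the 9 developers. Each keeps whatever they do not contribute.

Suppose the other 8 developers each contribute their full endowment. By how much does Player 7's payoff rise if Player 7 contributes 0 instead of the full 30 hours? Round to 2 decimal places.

12.67 hours

Switching from a contribution of 30 to 0 lets Player 7 keep an extra 30 hours, but lowers the shared codebase effort by 30, which costs Player 7 their own share of that drop: 5.2/9 × 30 = 17.33.
Net gain = 30 − 17.33 = 12.67. The private return per contributed unit (0.5778) is below 1, so free-riding is indeed the best response regardless of what the others do.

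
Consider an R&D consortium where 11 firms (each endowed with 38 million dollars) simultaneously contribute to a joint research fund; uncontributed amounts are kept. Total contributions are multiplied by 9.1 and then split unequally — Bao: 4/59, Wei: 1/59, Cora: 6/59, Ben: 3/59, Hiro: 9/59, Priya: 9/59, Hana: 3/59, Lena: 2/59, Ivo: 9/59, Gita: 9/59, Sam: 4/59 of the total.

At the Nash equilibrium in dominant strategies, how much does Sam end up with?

131.78 million dollars

Player j's private return per contributed unit is 9.1 × (j's share). Contributing is weakly dominant for j when that share is at least 1/9.1 = 0.1099, and contributing 0 is dominant otherwise.
The shares above 0.1099 belong to Hiro, Priya, Ivo and Gita, contributing 38 each; the remaining 7 contribute 0. Total contributed: 152.
Sam keeps 38 and receives 9.1 × 152 × 4/59 = 93.78 from the joint research fund, for a payoff of 131.78.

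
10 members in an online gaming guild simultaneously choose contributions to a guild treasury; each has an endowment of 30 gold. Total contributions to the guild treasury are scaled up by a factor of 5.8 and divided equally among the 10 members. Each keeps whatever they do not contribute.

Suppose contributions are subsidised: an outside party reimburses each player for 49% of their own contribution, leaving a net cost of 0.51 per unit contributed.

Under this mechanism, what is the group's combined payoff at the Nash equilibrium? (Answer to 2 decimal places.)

With the mechanism, a contributed unit returns (5.8/10) / 0.51 = 1.1373 per unit of net cost to the contributor — now above 1 — so contributing fully is weakly dominant for every player.
At the Nash equilibrium everyone contributes 30. Group total payoff = 10 × (30 × 0.49 + 5.8 × 30) = 1887.00.

1887.00 gold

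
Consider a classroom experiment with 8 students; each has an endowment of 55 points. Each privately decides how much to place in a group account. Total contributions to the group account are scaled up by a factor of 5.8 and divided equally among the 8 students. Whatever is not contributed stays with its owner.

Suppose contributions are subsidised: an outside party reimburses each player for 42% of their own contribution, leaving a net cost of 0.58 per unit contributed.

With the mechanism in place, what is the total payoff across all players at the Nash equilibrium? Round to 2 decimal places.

With the mechanism, a contributed unit returns (5.8/8) / 0.58 = 1.2500 per unit of net cost to the contributor — now above 1 — so contributing fully is weakly dominant for every player.
So the Nash equilibrium is full contribution by all 8; the group earns 8 × (55 × 0.42 + 5.8 × 55) = 2736.80.

2736.80 points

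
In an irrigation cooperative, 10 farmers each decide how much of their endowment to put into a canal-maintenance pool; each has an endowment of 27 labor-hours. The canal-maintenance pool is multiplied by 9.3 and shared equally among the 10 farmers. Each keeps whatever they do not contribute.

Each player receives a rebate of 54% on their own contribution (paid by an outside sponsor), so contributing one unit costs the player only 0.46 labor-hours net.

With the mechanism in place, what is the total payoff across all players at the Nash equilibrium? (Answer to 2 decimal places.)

2656.80 labor-hours

Under the mechanism each unit contributed yields (9.3/10) / 0.46 = 2.0217 back to its contributor per unit of net cost, which exceeds 1, making full contribution the dominant choice for everyone.
So the Nash equilibrium is full contribution by all 10; the group earns 10 × (27 × 0.54 + 9.3 × 27) = 2656.80.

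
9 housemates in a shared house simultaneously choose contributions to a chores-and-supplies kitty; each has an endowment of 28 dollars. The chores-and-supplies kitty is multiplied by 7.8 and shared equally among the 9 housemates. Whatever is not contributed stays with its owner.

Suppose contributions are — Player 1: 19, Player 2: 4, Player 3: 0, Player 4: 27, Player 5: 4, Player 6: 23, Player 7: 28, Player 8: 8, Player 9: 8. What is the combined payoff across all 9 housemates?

Total contributed: 19 + 4 + 0 + 27 + 4 + 23 + 28 + 8 + 8 = 121; total kept: 9 × 28 − 121 = 131.
The chores-and-supplies kitty pays out 7.8 × 121 = 943.80 in aggregate.
Group total = 131 + 943.80 = 1074.80.

1074.80 dollars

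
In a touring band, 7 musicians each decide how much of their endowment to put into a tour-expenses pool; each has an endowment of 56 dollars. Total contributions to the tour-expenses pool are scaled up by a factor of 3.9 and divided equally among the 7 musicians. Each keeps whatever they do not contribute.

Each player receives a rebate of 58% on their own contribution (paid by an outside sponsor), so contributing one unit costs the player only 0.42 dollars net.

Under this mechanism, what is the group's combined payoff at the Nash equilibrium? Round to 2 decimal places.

Under the mechanism each unit contributed yields (3.9/7) / 0.42 = 1.3265 back to its contributor per unit of net cost, which exceeds 1, making full contribution the dominant choice for everyone.
At the Nash equilibrium everyone contributes 56. Group total payoff = 7 × (56 × 0.58 + 3.9 × 56) = 1756.16.

1756.16 dollars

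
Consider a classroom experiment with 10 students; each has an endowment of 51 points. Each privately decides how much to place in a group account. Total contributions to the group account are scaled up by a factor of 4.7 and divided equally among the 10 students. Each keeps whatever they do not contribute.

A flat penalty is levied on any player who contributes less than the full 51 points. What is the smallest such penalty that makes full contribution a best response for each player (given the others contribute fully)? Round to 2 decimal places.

Given the others contribute fully, the best deviation is to contribute 0 (any partial contribution still incurs the fine and gives up units whose private return 0.4700 is below 1).
Deviating from 51 to 0 saves 51 points but forfeits the deviator's share of the drop in the group account: 4.7/10 × 51 = 23.97.
So the deviation gain is 51 − 23.97 = 27.03, and the fine must be at least 27.03 points to wipe it out.

27.03 points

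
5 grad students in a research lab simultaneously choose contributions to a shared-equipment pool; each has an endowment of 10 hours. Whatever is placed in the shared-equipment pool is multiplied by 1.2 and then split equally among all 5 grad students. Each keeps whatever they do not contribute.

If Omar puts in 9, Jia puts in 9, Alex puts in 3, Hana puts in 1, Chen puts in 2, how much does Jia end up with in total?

6.76 hours

Total contributed: 9 + 9 + 3 + 1 + 2 = 24.
Each receives 1.2 × 24 / 5 = 5.76 from the shared-equipment pool.
Jia keeps 10 − 9 = 1, so Jia's payoff is 1 + 5.76 = 6.76.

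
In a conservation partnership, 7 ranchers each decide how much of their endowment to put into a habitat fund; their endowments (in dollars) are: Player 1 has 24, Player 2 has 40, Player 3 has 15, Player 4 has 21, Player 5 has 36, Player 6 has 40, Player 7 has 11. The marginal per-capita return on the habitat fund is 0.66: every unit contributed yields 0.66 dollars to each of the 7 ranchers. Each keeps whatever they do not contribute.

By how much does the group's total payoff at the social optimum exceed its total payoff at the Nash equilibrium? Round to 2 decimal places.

676.94 dollars

The private return per contributed unit is 0.66 < 1 for everyone, so the Nash equilibrium is zero contribution and the group total is Σ E_j = 24 + 40 + 15 + 21 + 36 + 40 + 11 = 187.
Each contributed unit returns 4.620 to the group, so the social optimum is full contribution by everyone: group total = 4.620 × 187 = 863.94.
Efficiency loss = (4.620 − 1) × 187 = 676.94.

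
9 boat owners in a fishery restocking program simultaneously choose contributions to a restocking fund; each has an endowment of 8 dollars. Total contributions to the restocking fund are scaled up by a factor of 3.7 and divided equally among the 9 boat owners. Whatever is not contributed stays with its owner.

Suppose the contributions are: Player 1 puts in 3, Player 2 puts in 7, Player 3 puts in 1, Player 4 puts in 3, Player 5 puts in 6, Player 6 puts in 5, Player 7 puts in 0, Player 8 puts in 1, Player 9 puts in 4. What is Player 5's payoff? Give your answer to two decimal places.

Total contributed: 3 + 7 + 1 + 3 + 6 + 5 + 0 + 1 + 4 = 30.
Each receives 3.7 × 30 / 9 = 12.33 from the restocking fund.
Player 5 keeps 8 − 6 = 2, so Player 5's payoff is 2 + 12.33 = 14.33.

14.33 dollars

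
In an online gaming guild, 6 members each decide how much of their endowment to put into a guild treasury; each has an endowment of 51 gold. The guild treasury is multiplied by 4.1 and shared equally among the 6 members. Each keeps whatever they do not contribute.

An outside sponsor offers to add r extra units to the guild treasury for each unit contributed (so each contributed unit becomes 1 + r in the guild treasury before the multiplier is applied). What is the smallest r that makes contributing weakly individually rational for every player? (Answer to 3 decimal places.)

0.463

With matching at rate r, one contributed unit becomes (1 + r) in the guild treasury and returns 4.1 × (1 + r) / 6 to the contributor.
Setting this equal to 1: 1 + r = 6/4.1 = 1.4634.
So the minimum matching rate is r = 1.4634 − 1 = 0.463.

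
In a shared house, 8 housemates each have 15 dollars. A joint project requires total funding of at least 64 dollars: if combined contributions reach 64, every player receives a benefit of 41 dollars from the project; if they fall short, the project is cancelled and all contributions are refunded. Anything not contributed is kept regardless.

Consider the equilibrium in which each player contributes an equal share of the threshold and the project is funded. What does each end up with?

Equal share of the threshold: 64/8 = 8.
At this profile no one gains by cutting their contribution: any cut drops the total below 64, the project is cancelled, contributions are refunded, and the deviator ends with 15, which is less than 15 − 8 + 41 = 48. Contributing more than 8 just wastes the excess. So contributing exactly 8 is a best response.
Each player's payoff: 15 − 8 + 41 = 48.

48 dollars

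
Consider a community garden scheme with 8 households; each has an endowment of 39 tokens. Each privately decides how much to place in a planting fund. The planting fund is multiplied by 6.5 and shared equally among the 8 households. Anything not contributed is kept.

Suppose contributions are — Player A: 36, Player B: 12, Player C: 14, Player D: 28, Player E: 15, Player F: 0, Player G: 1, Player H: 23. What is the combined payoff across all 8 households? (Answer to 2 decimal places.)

1021.50 tokens

Total contributed: 36 + 12 + 14 + 28 + 15 + 0 + 1 + 23 = 129; total kept: 8 × 39 − 129 = 183.
The planting fund pays out 6.5 × 129 = 838.50 in aggregate.
Group total = 183 + 838.50 = 1021.50.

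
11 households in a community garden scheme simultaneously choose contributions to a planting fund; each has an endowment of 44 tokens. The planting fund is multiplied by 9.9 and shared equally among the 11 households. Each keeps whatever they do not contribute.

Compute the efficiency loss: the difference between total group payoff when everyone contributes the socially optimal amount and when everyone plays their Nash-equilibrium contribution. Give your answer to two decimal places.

4307.60 tokens

Each contributed unit returns 9.9/11 = 0.9000 to its contributor — below 1 — so contributing 0 is dominant for every player. At the Nash equilibrium everyone keeps their 44, and the group total is 11 × 44 = 484.
Each contributed unit returns 9.900 to the group as a whole (0.9000 to each of 11 players), which exceeds 1, so the social optimum is full contribution: group total = 9.900 × 484 = 4791.60.
Efficiency loss = 4791.60 − 484 = 4307.60.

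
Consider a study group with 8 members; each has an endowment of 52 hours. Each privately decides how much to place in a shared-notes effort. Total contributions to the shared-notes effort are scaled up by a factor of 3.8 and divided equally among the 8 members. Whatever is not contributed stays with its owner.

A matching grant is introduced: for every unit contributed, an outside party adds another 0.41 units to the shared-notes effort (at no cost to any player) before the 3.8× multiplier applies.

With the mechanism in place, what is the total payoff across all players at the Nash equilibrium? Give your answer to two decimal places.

416.00 hours

The effective private return is 3.8 × 1.41 / 8 = 0.6698, which is still under 1, so the mechanism doesn't change anyone's dominant strategy: zero contribution.
Everyone keeps their endowment and the group total is 8 × 52 = 416.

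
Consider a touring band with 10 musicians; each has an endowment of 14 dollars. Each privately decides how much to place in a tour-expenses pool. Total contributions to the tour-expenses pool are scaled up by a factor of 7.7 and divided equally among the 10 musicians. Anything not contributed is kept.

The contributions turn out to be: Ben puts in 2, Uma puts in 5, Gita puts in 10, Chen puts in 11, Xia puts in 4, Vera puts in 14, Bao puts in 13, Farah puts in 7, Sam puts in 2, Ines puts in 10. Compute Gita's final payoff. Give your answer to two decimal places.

64.06 dollars

Total contributed: 2 + 5 + 10 + 11 + 4 + 14 + 13 + 7 + 2 + 10 = 78.
Each receives 7.7 × 78 / 10 = 60.06 from the tour-expenses pool.
Gita keeps 14 − 10 = 4, so Gita's payoff is 4 + 60.06 = 64.06.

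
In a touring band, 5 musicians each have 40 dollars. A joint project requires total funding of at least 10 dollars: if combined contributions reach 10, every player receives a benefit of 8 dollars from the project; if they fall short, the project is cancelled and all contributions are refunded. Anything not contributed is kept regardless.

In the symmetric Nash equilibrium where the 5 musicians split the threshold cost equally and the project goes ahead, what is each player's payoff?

46 dollars

Equal share of the threshold: 10/5 = 2.
At this profile no one gains by cutting their contribution: any cut drops the total below 10, the project is cancelled, contributions are refunded, and the deviator ends with 40, which is less than 40 − 2 + 8 = 46. Contributing more than 2 just wastes the excess. So contributing exactly 2 is a best response.
Each player's payoff: 40 − 2 + 8 = 46.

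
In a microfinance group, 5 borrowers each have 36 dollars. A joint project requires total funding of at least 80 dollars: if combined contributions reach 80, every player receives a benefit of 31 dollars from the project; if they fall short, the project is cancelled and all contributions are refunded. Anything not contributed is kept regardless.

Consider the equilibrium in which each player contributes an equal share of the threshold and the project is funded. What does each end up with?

Equal share of the threshold: 80/5 = 16.
At this profile no one gains by cutting their contribution: any cut drops the total below 80, the project is cancelled, contributions are refunded, and the deviator ends with 36, which is less than 36 − 16 + 31 = 51. Contributing more than 16 just wastes the excess. So contributing exactly 16 is a best response.
Each player's payoff: 36 − 16 + 31 = 51.

51 dollars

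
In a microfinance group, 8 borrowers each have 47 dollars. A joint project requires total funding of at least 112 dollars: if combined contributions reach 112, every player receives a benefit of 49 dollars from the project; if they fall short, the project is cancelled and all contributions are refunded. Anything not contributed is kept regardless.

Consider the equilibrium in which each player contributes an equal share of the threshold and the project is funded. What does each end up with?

Equal share of the threshold: 112/8 = 14.
At this profile no one gains by cutting their contribution: any cut drops the total below 112, the project is cancelled, contributions are refunded, and the deviator ends with 47, which is less than 47 − 14 + 49 = 82. Contributing more than 14 just wastes the excess. So contributing exactly 14 is a best response.
Each player's payoff: 47 − 14 + 49 = 82.

82 dollars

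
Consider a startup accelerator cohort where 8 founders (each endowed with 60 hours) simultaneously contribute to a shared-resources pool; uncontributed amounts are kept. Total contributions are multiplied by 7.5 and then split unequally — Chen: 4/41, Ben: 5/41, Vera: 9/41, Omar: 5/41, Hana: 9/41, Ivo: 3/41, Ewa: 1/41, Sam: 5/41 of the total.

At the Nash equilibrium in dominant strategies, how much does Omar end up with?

169.76 hours

Each unit j contributes comes back to j as 7.5 × (j's share), so j prefers to contribute only if that share exceeds 1/7.5 = 0.1333; otherwise keeping the unit dominates.
Vera and Hana are above the threshold, contributing 60 each; the remaining 6 contribute 0. Total contributed: 120.
Omar keeps 60 and receives 7.5 × 120 × 5/41 = 109.76 from the shared-resources pool, for a payoff of 169.76.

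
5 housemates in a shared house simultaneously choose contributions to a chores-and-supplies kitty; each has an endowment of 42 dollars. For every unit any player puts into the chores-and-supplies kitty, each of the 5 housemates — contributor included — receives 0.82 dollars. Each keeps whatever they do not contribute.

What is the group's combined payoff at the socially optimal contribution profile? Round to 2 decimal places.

Each contributed unit returns 4.100 to the group as a whole (0.82 to each of 5 players), which exceeds 1, so the social optimum is full contribution: group total = 4.100 × 210 = 861.00.

861.00 dollars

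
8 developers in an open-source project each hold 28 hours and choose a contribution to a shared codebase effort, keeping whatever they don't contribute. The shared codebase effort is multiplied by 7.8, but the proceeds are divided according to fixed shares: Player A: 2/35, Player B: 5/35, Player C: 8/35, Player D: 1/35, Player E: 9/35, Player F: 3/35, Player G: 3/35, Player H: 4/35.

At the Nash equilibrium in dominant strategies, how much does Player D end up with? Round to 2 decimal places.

46.72 hours

For player j, contributing a unit is worthwhile iff 7.8 × (j's share) ≥ 1, i.e. iff j's share is at least 0.1282.
Player B, Player C and Player E are above the threshold, contributing 28 each; the remaining 5 contribute 0. Total contributed: 84.
Player D keeps 28 and receives 7.8 × 84 × 1/35 = 18.72 from the shared codebase effort, for a payoff of 46.72.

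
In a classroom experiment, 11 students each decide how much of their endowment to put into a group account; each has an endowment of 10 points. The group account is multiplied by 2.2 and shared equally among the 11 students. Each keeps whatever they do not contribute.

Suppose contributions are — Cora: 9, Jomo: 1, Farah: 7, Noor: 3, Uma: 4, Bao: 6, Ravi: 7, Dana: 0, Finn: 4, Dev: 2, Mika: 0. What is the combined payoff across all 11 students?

Total contributed: 9 + 1 + 7 + 3 + 4 + 6 + 7 + 0 + 4 + 2 + 0 = 43; total kept: 11 × 10 − 43 = 67.
The group account pays out 2.2 × 43 = 94.60 in aggregate.
Group total = 67 + 94.60 = 161.60.

161.60 points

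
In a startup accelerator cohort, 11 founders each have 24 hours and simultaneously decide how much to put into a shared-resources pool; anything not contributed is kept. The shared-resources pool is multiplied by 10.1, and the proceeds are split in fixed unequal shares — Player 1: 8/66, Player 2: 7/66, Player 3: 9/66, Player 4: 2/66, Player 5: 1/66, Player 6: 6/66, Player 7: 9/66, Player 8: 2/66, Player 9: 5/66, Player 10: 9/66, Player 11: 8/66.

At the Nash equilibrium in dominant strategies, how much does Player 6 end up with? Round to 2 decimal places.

156.22 hours

For player j, contributing a unit is worthwhile iff 10.1 × (j's share) ≥ 1, i.e. iff j's share is at least 0.0990.
Player 1, Player 2, Player 3, Player 7, Player 10 and Player 11 are above the threshold, contributing 24 each; the remaining 5 contribute 0. Total contributed: 144.
Player 6 keeps 24 and receives 10.1 × 144 × 6/66 = 132.22 from the shared-resources pool, for a payoff of 156.22.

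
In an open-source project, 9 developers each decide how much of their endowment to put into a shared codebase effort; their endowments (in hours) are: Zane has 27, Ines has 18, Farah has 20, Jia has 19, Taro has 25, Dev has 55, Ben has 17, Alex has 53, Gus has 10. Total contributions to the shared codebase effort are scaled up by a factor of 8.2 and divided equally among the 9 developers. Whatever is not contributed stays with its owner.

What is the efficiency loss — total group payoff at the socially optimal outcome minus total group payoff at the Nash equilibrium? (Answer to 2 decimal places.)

1756.80 hours

The private return per contributed unit is 8.2/9 = 0.9111 < 1 for every player regardless of endowment, so the Nash equilibrium is zero contribution and the group total is Σ E_j = 27 + 18 + 20 + 19 + 25 + 55 + 17 + 53 + 10 = 244.
Each contributed unit returns 8.200 to the group, so the social optimum is full contribution by everyone: group total = 8.200 × 244 = 2000.80.
Efficiency loss = (8.200 − 1) × 244 = 1756.80.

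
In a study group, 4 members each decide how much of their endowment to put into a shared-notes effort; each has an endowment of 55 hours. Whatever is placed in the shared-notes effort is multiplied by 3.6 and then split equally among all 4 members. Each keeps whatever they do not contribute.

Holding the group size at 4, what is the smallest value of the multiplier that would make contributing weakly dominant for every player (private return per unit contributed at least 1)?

4

A contributed unit returns (multiplier)/4 to its contributor.
This reaches 1 exactly when the multiplier is 4.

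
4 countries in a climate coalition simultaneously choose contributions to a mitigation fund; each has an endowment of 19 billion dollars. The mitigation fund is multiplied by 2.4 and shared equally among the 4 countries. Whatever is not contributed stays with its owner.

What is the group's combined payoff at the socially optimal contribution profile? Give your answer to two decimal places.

Each contributed unit returns 2.400 to the group as a whole (0.6000 to each of 4 players), which exceeds 1, so the social optimum is full contribution: group total = 2.400 × 76 = 182.40.

182.40 billion dollars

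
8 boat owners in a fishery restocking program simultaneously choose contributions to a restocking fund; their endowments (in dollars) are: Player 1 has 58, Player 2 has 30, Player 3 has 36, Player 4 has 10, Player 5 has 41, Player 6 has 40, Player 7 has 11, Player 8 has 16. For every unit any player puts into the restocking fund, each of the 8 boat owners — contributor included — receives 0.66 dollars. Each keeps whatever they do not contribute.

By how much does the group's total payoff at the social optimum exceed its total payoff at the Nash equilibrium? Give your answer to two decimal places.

1035.76 dollars

The private return per contributed unit is 0.66 < 1 for everyone, so the Nash equilibrium is zero contribution and the group total is Σ E_j = 58 + 30 + 36 + 10 + 41 + 40 + 11 + 16 = 242.
Each contributed unit returns 5.280 to the group, so the social optimum is full contribution by everyone: group total = 5.280 × 242 = 1277.76.
Efficiency loss = (5.280 − 1) × 242 = 1035.76.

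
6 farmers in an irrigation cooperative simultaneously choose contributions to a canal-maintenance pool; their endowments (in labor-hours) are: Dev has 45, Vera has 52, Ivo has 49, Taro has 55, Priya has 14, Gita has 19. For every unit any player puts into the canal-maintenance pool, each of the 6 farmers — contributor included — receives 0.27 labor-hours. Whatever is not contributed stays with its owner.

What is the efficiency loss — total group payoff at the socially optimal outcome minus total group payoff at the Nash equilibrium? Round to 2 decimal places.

145.08 labor-hours

The private return per contributed unit is 0.27 < 1 for everyone, so the Nash equilibrium is zero contribution and the group total is Σ E_j = 45 + 52 + 49 + 55 + 14 + 19 = 234.
Each contributed unit returns 1.620 to the group, so the social optimum is full contribution by everyone: group total = 1.620 × 234 = 379.08.
Efficiency loss = (1.620 − 1) × 234 = 145.08.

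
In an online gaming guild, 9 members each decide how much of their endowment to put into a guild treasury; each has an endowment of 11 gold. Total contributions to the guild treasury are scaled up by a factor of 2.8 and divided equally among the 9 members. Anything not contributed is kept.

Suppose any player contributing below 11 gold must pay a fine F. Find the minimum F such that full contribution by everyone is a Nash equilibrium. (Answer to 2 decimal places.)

Given the others contribute fully, the best deviation is to contribute 0 (any partial contribution still incurs the fine and gives up units whose private return 0.3111 is below 1).
Deviating from 11 to 0 saves 11 gold but forfeits the deviator's share of the drop in the guild treasury: 2.8/9 × 11 = 3.42.
So the deviation gain is 11 − 3.42 = 7.58, and the fine must be at least 7.58 gold to wipe it out.

7.58 gold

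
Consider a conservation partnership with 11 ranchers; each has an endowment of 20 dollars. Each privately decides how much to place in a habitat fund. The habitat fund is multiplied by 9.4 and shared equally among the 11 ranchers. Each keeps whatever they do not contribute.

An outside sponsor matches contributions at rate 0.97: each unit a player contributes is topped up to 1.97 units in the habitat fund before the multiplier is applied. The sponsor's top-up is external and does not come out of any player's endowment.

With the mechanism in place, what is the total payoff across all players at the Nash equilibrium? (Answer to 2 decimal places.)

4073.96 dollars

Under the mechanism each unit contributed yields 9.4 × 1.97 / 11 = 1.6835 back to its contributor per unit of net cost, which exceeds 1, making full contribution the dominant choice for everyone.
At the Nash equilibrium everyone contributes 20. Group total payoff = 9.4 × 1.97 × 220 = 4073.96.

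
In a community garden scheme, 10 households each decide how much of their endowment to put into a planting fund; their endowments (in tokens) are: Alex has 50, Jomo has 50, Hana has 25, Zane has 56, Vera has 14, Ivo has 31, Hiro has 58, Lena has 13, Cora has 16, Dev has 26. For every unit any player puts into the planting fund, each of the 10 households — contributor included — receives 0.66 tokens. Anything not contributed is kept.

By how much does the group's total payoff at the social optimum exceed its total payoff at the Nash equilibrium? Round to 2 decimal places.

The private return per contributed unit is 0.66 < 1 for everyone, so the Nash equilibrium is zero contribution and the group total is Σ E_j = 50 + 50 + 25 + 56 + 14 + 31 + 58 + 13 + 16 + 26 = 339.
Each contributed unit returns 6.600 to the group, so the social optimum is full contribution by everyone: group total = 6.600 × 339 = 2237.40.
Efficiency loss = (6.600 − 1) × 339 = 1898.40.

1898.40 tokens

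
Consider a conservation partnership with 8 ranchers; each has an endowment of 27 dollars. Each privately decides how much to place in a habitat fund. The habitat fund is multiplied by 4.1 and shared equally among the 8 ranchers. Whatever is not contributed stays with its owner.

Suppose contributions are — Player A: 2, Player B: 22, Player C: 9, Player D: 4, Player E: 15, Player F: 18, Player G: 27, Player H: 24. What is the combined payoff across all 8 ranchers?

Total contributed: 2 + 22 + 9 + 4 + 15 + 18 + 27 + 24 = 121; total kept: 8 × 27 − 121 = 95.
The habitat fund pays out 4.1 × 121 = 496.10 in aggregate.
Group total = 95 + 496.10 = 591.10.

591.10 dollars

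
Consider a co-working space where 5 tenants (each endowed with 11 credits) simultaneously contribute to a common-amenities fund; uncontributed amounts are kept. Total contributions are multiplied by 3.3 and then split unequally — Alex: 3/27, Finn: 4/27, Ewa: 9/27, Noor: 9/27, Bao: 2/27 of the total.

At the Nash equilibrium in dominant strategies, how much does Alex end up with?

19.07 credits

A player with share s gets back 3.3·s per unit contributed, so full contribution is dominant for anyone with s > 1/3.3 = 0.3030 and zero contribution is dominant for anyone below.
Ewa and Noor are above the threshold, contributing 11 each; the remaining 3 contribute 0. Total contributed: 22.
Alex keeps 11 and receives 3.3 × 22 × 3/27 = 8.07 from the common-amenities fund, for a payoff of 19.07.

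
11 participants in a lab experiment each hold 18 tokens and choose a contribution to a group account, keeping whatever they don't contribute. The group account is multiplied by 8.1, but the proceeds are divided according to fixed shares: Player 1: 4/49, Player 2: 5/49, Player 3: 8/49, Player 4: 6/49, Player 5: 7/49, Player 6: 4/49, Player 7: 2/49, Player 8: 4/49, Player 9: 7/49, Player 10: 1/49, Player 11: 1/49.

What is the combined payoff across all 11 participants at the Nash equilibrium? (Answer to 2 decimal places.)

581.40 tokens

Player j's private return per contributed unit is 8.1 × (j's share). Contributing is weakly dominant for j when that share is at least 1/8.1 = 0.1235, and contributing 0 is dominant otherwise.
The shares above 0.1235 belong to Player 3, Player 5 and Player 9, contributing 18 each; the remaining 8 contribute 0. Total contributed: 54.
The group account pays out 8.1 × 54 = 437.40 in total (split across the unequal shares, but the aggregate is all that matters for the group sum).
The 8 free-riders keep 18 each, adding 144. Group total = 144 + 437.40 = 581.40.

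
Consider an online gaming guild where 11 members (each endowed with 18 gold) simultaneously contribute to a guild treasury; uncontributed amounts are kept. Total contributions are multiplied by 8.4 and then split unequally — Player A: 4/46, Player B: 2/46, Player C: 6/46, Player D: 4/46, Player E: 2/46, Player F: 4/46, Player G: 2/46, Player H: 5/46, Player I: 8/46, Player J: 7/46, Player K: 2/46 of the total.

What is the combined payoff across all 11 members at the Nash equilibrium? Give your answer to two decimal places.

597.60 gold

Each unit j contributes comes back to j as 8.4 × (j's share), so j prefers to contribute only if that share exceeds 1/8.4 = 0.1190; otherwise keeping the unit dominates.
Player C, Player I and Player J are above the threshold, contributing 18 each; the remaining 8 contribute 0. Total contributed: 54.
The guild treasury pays out 8.4 × 54 = 453.60 in total (split across the unequal shares, but the aggregate is all that matters for the group sum).
The 8 free-riders keep 18 each, adding 144. Group total = 144 + 453.60 = 597.60.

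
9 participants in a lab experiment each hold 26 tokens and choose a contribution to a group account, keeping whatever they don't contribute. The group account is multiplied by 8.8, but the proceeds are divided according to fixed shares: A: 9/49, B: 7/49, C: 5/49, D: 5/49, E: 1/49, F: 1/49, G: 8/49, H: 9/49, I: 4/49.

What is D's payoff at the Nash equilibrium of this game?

For player j, contributing a unit is worthwhile iff 8.8 × (j's share) ≥ 1, i.e. iff j's share is at least 0.1136.
A, B, G and H clear that bar, contributing 26 each; the remaining 5 contribute 0. Total contributed: 104.
D keeps 26 and receives 8.8 × 104 × 5/49 = 93.39 from the group account, for a payoff of 119.39.

119.39 tokens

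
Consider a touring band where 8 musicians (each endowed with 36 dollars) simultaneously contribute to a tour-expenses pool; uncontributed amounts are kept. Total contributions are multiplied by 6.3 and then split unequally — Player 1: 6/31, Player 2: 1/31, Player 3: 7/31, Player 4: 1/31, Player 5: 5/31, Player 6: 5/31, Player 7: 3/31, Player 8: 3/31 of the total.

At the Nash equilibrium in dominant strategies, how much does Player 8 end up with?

123.79 dollars

For player j, contributing a unit is worthwhile iff 6.3 × (j's share) ≥ 1, i.e. iff j's share is at least 0.1587.
The shares above 0.1587 belong to Player 1, Player 3, Player 5 and Player 6, contributing 36 each; the remaining 4 contribute 0. Total contributed: 144.
Player 8 keeps 36 and receives 6.3 × 144 × 3/31 = 87.79 from the tour-expenses pool, for a payoff of 123.79.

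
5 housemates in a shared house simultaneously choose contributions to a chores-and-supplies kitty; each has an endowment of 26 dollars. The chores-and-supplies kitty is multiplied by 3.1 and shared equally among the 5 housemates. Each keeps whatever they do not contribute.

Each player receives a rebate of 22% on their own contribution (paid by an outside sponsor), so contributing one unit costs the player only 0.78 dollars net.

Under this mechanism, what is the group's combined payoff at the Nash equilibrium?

Even with the mechanism, each unit contributed returns only (3.1/5) / 0.78 = 0.7949 per unit of net cost, so contributing nothing is still dominant.
Everyone keeps their endowment and the group total is 5 × 26 = 130.

130.00 dollars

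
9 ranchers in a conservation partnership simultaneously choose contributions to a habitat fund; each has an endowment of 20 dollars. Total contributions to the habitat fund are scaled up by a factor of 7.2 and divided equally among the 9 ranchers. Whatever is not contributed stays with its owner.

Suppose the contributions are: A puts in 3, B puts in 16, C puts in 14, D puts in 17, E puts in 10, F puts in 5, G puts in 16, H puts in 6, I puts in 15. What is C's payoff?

87.60 dollars

Total contributed: 3 + 16 + 14 + 17 + 10 + 5 + 16 + 6 + 15 = 102.
Each receives 7.2 × 102 / 9 = 81.60 from the habitat fund.
C keeps 20 − 14 = 6, so C's payoff is 6 + 81.60 = 87.60.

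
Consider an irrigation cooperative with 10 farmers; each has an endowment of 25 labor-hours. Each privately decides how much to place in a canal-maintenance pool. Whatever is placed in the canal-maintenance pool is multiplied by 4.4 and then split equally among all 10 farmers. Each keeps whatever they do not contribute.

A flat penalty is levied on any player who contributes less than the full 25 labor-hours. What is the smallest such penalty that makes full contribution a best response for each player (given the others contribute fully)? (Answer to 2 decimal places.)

14.00 labor-hours

Given the others contribute fully, the best deviation is to contribute 0 (any partial contribution still incurs the fine and gives up units whose private return 0.4400 is below 1).
Deviating from 25 to 0 saves 25 labor-hours but forfeits the deviator's share of the drop in the canal-maintenance pool: 4.4/10 × 25 = 11.00.
So the deviation gain is 25 − 11.00 = 14.00, and the fine must be at least 14.00 labor-hours to wipe it out.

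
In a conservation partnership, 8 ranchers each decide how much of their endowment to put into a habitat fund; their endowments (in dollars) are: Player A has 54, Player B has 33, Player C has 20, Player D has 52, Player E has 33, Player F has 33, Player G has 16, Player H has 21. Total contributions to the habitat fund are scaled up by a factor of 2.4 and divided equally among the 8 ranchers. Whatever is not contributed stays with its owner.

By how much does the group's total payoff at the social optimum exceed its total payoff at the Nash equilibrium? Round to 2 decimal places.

366.80 dollars

The private return per contributed unit is 2.4/8 = 0.3000 < 1 for every player regardless of endowment, so the Nash equilibrium is zero contribution and the group total is Σ E_j = 54 + 33 + 20 + 52 + 33 + 33 + 16 + 21 = 262.
Each contributed unit returns 2.400 to the group, so the social optimum is full contribution by everyone: group total = 2.400 × 262 = 628.80.
Efficiency loss = (2.400 − 1) × 262 = 366.80.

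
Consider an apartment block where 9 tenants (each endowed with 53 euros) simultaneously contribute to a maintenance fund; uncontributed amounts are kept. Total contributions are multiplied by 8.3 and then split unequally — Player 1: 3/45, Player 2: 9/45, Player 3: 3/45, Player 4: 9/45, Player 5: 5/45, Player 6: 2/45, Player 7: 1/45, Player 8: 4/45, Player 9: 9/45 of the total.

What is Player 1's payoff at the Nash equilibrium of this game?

140.98 euros

For player j, contributing a unit is worthwhile iff 8.3 × (j's share) ≥ 1, i.e. iff j's share is at least 0.1205.
Player 2, Player 4 and Player 9 clear that bar, contributing 53 each; the remaining 6 contribute 0. Total contributed: 159.
Player 1 keeps 53 and receives 8.3 × 159 × 3/45 = 87.98 from the maintenance fund, for a payoff of 140.98.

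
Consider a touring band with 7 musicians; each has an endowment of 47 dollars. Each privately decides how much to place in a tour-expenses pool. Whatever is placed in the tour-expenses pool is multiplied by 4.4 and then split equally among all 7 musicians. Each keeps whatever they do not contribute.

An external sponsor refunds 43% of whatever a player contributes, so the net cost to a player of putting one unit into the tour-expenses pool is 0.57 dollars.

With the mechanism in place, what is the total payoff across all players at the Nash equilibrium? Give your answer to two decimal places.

The effective private return per unit is now (4.4/7) / 0.57 = 1.1028 > 1, so every player's dominant strategy flips to full contribution.
So the Nash equilibrium is full contribution by all 7; the group earns 7 × (47 × 0.43 + 4.4 × 47) = 1589.07.

1589.07 dollars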